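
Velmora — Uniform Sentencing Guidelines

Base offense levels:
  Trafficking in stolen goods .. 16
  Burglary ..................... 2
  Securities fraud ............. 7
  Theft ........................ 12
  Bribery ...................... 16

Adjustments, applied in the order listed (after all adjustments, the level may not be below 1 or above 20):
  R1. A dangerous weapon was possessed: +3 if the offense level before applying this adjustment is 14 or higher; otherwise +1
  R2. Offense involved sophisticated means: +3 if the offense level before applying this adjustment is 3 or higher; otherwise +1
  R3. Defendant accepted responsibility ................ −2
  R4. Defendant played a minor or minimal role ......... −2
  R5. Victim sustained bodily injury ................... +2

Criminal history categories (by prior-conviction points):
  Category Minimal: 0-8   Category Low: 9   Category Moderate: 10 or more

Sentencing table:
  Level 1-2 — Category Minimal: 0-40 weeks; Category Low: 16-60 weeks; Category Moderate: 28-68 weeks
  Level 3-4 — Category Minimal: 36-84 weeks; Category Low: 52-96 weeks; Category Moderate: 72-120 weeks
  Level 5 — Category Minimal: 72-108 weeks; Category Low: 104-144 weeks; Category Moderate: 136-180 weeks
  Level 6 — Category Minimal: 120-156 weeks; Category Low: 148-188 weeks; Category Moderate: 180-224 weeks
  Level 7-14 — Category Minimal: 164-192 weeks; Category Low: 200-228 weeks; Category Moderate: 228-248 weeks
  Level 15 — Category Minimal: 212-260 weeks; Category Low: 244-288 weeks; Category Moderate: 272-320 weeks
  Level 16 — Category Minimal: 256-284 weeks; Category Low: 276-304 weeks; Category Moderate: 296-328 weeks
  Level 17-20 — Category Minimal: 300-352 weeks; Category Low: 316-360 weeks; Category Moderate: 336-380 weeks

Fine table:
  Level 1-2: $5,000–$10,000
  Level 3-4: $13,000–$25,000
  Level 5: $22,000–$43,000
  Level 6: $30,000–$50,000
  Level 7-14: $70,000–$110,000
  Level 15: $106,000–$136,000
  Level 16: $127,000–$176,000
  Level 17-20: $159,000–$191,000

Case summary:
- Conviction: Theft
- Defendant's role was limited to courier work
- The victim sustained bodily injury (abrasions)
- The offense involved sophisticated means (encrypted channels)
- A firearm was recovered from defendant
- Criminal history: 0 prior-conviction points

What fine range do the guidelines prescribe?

$127,000–$176,000

Base offense level for theft: 12.
R1 applies (level before this adjustment is 12 < 14, so +1): 12 + 1 = 13.
R2 applies (level before this adjustment is 13 ≥ 3, so +3): 13 + 3 = 16.
R3 does not apply.
R4 applies: 16 − 2 = 14.
R5 applies: 14 + 2 = 16.
Final offense level: 16.
Level 16 falls in the 16 band.
Fine table: Level 16 → $127,000–$176,000.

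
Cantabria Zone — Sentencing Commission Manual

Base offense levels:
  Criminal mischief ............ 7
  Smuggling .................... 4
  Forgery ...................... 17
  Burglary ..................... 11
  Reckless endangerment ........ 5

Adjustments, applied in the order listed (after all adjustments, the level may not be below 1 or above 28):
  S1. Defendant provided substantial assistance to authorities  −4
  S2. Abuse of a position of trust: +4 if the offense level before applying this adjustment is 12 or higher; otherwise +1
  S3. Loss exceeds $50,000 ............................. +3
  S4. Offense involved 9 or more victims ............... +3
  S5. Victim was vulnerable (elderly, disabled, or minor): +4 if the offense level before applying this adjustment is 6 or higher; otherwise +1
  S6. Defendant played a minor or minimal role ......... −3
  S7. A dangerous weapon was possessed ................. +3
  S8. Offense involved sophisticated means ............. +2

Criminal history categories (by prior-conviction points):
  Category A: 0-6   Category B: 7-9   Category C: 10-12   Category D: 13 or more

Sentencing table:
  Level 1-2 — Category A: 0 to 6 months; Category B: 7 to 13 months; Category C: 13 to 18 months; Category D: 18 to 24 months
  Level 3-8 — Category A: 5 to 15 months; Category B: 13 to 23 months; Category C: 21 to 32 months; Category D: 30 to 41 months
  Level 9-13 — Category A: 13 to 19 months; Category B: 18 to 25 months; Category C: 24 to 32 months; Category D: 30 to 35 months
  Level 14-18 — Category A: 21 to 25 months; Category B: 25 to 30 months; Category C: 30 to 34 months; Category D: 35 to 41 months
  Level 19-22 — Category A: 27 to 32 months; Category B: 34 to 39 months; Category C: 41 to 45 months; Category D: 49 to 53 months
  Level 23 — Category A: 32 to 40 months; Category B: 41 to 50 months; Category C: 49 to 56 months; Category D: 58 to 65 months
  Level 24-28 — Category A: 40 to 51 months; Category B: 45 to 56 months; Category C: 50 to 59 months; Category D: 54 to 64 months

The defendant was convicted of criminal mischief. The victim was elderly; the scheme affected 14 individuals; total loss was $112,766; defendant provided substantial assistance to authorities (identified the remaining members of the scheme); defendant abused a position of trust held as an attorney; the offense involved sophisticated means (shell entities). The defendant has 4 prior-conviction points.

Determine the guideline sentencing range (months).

21-25 months

Base offense level for criminal mischief: 7.
S1 applies: 7 − 4 = 3.
S2 applies (level before this adjustment is 3 < 12, so +1): 3 + 1 = 4.
S3 applies: 4 + 3 = 7.
S4 applies: 7 + 3 = 10.
S5 applies (level before this adjustment is 10 ≥ 6, so +4): 10 + 4 = 14.
S6 does not apply.
S7 does not apply.
S8 applies: 14 + 2 = 16.
Final offense level: 16.
Criminal history: 4 prior points → Category A (0-6).
Level 16 falls in the 14-18 band.
Grid: Level 14-18 × Category A = 21-25 months.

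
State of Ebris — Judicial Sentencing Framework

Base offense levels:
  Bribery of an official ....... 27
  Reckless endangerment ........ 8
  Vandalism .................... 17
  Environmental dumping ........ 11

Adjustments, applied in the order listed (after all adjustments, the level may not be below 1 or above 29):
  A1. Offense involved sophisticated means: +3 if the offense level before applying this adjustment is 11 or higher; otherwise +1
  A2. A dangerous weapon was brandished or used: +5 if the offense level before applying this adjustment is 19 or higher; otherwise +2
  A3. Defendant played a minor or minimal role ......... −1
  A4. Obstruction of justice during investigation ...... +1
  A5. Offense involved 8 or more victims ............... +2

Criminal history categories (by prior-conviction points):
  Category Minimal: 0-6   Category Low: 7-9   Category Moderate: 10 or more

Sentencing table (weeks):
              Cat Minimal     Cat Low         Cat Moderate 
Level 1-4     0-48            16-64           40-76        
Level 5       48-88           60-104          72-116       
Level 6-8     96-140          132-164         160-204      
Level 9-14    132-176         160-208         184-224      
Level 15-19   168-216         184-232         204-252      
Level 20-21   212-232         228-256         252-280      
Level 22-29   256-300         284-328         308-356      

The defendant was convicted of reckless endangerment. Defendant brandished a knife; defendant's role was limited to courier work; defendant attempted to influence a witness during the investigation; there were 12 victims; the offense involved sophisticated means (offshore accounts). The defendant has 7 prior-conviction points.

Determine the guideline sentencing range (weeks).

160-208 weeks

Base offense level for reckless endangerment: 8.
A1 applies (level before this adjustment is 8 < 11, so +1): 8 + 1 = 9.
A2 applies (level before this adjustment is 9 < 19, so +2): 9 + 2 = 11.
A3 applies: 11 − 1 = 10.
A4 applies: 10 + 1 = 11.
A5 applies: 11 + 2 = 13.
Final offense level: 13.
Criminal history: 7 prior points → Category Low (7-9).
Level 13 falls in the 9-14 band.
Grid: Level 9-14 × Category Low = 160-208 weeks.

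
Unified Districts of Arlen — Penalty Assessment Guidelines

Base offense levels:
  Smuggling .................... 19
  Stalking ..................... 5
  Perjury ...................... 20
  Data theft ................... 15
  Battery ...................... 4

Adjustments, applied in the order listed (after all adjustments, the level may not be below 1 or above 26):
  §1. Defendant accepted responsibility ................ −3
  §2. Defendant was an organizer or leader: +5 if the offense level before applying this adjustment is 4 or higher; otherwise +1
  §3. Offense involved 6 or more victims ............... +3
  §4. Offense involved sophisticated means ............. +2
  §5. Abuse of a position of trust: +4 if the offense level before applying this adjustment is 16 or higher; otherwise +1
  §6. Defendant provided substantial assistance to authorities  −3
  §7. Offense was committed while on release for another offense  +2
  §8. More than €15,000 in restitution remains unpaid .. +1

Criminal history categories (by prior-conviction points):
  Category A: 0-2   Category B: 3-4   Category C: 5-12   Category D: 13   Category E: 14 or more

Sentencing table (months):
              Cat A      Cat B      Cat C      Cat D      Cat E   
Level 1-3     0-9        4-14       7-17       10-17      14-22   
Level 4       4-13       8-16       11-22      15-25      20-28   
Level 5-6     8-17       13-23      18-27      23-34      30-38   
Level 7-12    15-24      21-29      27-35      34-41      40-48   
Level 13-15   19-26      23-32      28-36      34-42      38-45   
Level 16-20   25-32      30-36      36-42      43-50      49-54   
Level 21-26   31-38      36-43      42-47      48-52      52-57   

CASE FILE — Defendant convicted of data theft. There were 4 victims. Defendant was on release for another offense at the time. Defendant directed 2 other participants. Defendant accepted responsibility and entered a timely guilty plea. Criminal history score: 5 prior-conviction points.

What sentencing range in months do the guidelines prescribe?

36-42 months

Base offense level for data theft: 15.
§1 applies: 15 − 3 = 12.
§2 applies (level before this adjustment is 12 ≥ 4, so +5): 12 + 5 = 17.
§5 does not apply.
§6 does not apply.
§7 applies: 17 + 2 = 19.
§8 does not apply.
Final offense level: 19.
Criminal history: 5 prior points → Category C (5-12).
Level 19 falls in the 16-20 band.
Grid: Level 16-20 × Category C = 36-42 months.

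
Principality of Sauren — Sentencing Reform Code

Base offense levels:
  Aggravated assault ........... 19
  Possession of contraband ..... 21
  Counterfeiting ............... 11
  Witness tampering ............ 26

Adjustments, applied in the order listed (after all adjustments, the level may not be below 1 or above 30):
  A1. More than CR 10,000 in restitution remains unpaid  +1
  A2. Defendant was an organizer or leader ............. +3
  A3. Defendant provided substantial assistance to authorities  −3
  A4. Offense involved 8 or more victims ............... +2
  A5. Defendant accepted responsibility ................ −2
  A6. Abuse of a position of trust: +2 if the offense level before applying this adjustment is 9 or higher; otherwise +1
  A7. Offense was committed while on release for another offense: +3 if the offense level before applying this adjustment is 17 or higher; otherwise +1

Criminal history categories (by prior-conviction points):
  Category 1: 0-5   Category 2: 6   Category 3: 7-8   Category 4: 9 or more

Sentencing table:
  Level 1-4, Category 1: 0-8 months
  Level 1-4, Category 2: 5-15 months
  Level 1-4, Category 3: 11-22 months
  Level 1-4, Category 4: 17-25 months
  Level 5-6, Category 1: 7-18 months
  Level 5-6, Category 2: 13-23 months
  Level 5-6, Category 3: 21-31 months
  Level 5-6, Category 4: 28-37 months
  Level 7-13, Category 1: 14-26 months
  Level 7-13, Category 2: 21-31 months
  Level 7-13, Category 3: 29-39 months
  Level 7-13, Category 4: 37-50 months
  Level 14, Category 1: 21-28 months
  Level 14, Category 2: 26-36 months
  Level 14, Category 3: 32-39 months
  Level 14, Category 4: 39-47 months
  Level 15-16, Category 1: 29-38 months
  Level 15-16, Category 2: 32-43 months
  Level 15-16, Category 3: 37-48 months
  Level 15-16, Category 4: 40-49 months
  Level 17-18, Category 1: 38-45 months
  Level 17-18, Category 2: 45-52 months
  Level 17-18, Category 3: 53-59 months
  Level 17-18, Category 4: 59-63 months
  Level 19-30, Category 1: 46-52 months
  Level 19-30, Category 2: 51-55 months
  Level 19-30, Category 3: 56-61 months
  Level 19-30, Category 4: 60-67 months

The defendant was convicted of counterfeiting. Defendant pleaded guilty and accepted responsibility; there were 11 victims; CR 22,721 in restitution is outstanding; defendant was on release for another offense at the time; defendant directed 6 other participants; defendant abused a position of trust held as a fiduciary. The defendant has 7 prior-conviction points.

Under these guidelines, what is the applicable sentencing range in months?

56-61 months

Base offense level for counterfeiting: 11.
A1 applies: 11 + 1 = 12.
A2 applies: 12 + 3 = 15.
A4 applies: 15 + 2 = 17.
A5 applies: 17 − 2 = 15.
A6 applies (level before this adjustment is 15 ≥ 9, so +2): 15 + 2 = 17.
A7 applies (level before this adjustment is 17 ≥ 17, so +3): 17 + 3 = 20.
Final offense level: 20.
Criminal history: 7 prior points → Category 3 (7-8).
Level 20 falls in the 19-30 band.
Grid: Level 19-30 × Category 3 = 56-61 months.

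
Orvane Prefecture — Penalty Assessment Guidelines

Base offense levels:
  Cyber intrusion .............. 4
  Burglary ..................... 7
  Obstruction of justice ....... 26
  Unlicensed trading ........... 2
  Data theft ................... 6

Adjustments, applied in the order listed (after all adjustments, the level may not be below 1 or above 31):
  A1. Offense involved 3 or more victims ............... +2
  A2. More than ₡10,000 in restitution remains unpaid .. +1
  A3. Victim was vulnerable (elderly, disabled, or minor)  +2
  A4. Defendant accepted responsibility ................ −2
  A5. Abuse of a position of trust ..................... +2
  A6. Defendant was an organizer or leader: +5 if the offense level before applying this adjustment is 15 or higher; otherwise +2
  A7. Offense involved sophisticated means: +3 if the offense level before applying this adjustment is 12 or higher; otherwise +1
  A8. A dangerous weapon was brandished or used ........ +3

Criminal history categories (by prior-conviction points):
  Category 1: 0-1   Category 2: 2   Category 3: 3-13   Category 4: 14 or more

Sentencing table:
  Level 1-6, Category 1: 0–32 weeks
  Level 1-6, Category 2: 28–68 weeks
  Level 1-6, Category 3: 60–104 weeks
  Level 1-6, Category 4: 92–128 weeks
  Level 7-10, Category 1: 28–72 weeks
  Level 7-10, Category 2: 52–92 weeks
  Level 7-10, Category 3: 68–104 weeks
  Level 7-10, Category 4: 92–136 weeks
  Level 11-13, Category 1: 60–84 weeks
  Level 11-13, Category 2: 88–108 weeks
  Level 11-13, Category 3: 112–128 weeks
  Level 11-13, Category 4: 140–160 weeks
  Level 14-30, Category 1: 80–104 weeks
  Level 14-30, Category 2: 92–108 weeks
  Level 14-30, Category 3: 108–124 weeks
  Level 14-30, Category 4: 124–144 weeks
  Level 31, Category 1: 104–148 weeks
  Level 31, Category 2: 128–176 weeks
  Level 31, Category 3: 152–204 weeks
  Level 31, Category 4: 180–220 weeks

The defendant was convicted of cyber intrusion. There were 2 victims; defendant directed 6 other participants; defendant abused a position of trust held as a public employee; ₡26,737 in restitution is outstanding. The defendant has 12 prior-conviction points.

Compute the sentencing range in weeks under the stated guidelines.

Base offense level for cyber intrusion: 4.
A2 applies: 4 + 1 = 5.
A5 applies: 5 + 2 = 7.
A6 applies (level before this adjustment is 7 < 15, so +2): 7 + 2 = 9.
A7 does not apply.
A8 does not apply.
Final offense level: 9.
Criminal history: 12 prior points → Category 3 (3-13).
Level 9 falls in the 7-10 band.
Grid: Level 7-10 × Category 3 = 68-104 weeks.

68-104 weeks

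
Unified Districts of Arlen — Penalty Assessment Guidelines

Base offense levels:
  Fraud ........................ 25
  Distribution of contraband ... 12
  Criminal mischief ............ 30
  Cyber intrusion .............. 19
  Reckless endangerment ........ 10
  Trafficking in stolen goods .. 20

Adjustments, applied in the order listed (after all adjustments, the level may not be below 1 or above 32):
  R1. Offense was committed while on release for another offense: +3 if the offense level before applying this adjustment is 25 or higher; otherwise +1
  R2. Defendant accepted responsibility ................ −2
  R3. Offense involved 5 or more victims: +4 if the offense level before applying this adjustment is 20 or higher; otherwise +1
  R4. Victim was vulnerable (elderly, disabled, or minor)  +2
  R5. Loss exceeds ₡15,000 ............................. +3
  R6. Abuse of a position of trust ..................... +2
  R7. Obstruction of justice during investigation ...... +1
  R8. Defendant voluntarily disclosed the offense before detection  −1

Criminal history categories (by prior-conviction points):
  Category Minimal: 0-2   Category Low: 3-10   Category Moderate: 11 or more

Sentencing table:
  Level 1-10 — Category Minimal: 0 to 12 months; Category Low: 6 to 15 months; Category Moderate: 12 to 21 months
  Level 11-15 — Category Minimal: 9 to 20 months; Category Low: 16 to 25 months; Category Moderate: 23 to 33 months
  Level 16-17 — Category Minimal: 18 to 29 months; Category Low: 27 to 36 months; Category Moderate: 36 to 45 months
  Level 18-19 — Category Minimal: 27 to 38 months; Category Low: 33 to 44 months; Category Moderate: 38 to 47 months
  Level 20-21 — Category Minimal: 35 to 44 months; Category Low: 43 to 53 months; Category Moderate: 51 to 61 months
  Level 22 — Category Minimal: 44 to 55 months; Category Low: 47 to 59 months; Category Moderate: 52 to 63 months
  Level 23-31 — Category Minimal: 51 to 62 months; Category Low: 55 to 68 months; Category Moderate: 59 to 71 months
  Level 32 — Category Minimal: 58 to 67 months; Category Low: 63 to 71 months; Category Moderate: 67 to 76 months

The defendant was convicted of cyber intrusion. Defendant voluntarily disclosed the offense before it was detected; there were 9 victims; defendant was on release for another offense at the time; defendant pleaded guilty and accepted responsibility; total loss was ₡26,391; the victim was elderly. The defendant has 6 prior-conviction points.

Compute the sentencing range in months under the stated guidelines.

Base offense level for cyber intrusion: 19.
R1 applies (level before this adjustment is 19 < 25, so +1): 19 + 1 = 20.
R2 applies: 20 − 2 = 18.
R3 applies (level before this adjustment is 18 < 20, so +1): 18 + 1 = 19.
R4 applies: 19 + 2 = 21.
R5 applies: 21 + 3 = 24.
R6 does not apply.
R7 does not apply.
R8 applies: 24 − 1 = 23.
Final offense level: 23.
Criminal history: 6 prior points → Category Low (3-10).
Level 23 falls in the 23-31 band.
Grid: Level 23-31 × Category Low = 55-68 months.

55-68 months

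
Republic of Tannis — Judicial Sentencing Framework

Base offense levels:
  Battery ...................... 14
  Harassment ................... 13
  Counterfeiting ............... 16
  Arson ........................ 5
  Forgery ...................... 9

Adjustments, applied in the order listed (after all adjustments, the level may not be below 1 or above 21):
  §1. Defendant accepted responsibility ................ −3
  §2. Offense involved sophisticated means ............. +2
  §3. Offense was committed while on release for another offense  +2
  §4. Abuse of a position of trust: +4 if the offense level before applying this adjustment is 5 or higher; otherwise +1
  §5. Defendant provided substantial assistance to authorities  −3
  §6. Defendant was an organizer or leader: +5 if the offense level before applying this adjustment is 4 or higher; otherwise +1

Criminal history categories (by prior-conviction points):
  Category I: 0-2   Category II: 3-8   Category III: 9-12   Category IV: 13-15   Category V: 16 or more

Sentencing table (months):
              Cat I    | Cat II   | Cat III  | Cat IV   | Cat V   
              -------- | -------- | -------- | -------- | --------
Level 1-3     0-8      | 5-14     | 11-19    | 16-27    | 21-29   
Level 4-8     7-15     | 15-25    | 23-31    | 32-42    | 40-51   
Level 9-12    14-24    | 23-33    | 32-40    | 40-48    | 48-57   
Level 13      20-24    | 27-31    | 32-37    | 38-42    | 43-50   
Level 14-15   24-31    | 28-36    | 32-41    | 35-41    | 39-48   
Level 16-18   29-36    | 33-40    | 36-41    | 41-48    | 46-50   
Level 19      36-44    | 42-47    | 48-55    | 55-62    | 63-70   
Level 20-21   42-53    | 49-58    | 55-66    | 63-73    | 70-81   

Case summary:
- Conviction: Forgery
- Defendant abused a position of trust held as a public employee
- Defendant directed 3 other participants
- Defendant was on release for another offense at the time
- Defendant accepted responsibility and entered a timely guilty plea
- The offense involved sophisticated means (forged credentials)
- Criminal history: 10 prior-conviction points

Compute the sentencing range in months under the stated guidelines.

Base offense level for forgery: 9.
§1 applies: 9 − 3 = 6.
§2 applies: 6 + 2 = 8.
§3 applies: 8 + 2 = 10.
§4 applies (level before this adjustment is 10 ≥ 5, so +4): 10 + 4 = 14.
§5 does not apply.
§6 applies (level before this adjustment is 14 ≥ 4, so +5): 14 + 5 = 19.
Final offense level: 19.
Criminal history: 10 prior points → Category III (9-12).
Level 19 falls in the 19 band.
Grid: Level 19 × Category III = 48-55 months.

48-55 months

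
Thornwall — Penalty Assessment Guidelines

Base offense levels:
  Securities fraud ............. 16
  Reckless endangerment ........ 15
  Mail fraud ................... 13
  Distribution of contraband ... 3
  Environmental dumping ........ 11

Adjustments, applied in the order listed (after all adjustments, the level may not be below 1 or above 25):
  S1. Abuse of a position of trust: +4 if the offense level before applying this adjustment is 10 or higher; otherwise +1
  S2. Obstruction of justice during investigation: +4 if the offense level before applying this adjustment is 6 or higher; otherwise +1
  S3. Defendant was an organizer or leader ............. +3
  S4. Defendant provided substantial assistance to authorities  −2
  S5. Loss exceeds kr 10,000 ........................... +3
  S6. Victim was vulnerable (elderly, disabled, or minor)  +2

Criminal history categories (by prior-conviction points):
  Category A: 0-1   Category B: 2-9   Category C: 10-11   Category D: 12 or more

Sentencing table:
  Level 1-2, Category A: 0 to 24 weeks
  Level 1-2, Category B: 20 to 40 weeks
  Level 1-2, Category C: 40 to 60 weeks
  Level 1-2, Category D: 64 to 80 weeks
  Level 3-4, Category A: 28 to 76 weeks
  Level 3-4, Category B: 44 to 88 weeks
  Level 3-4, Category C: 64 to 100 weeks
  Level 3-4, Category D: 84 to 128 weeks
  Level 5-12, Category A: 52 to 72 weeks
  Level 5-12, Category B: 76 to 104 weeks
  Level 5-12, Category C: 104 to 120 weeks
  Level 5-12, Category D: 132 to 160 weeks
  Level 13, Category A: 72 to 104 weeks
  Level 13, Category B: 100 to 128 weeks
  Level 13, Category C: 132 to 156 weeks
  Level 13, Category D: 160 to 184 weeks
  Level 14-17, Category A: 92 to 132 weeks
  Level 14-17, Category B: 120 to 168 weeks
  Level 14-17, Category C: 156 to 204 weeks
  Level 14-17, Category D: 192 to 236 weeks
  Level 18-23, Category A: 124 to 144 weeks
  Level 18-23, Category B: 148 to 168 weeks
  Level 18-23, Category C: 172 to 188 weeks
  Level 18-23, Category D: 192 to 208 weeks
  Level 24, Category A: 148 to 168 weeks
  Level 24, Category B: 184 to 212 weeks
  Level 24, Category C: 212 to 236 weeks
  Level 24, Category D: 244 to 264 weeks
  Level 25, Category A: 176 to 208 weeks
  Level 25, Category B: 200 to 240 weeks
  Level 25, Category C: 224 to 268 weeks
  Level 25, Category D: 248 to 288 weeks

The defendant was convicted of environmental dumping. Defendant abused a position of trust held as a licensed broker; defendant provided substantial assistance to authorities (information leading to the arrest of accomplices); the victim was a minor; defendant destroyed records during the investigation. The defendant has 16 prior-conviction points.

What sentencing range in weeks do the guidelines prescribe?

192-208 weeks

Base offense level for environmental dumping: 11.
S1 applies (level before this adjustment is 11 ≥ 10, so +4): 11 + 4 = 15.
S2 applies (level before this adjustment is 15 ≥ 6, so +4): 15 + 4 = 19.
S3 does not apply.
S4 applies: 19 − 2 = 17.
S6 applies: 17 + 2 = 19.
Final offense level: 19.
Criminal history: 16 prior points → Category D (12+).
Level 19 falls in the 18-23 band.
Grid: Level 18-23 × Category D = 192-208 weeks.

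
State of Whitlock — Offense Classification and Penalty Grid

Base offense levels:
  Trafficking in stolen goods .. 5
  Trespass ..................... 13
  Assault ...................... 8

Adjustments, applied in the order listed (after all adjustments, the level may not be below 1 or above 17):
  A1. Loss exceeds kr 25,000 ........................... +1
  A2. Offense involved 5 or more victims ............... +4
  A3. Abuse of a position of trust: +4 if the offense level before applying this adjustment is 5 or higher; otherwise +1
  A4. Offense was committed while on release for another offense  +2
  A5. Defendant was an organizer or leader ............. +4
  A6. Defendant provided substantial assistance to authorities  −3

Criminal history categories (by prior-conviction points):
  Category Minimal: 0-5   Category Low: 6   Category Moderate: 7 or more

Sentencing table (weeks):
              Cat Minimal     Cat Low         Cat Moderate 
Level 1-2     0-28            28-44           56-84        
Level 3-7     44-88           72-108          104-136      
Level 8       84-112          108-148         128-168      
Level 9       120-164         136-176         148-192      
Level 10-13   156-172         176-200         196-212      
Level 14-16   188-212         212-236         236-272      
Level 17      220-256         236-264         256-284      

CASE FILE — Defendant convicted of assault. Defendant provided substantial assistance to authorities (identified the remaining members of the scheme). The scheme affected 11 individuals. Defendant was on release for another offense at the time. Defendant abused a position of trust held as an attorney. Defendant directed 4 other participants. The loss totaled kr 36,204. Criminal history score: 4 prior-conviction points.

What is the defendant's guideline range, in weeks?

220-256 weeks

Base offense level for assault: 8.
A1 applies: 8 + 1 = 9.
A2 applies: 9 + 4 = 13.
A3 applies (level before this adjustment is 13 ≥ 5, so +4): 13 + 4 = 17.
A4 applies: 17 + 2 = 19.
A5 applies: 19 + 4 = 23.
A6 applies: 23 − 3 = 20.
Level 20 exceeds the maximum of 17; capped at 17.
Final offense level: 17.
Criminal history: 4 prior points → Category Minimal (0-5).
Level 17 falls in the 17 band.
Grid: Level 17 × Category Minimal = 220-256 weeks.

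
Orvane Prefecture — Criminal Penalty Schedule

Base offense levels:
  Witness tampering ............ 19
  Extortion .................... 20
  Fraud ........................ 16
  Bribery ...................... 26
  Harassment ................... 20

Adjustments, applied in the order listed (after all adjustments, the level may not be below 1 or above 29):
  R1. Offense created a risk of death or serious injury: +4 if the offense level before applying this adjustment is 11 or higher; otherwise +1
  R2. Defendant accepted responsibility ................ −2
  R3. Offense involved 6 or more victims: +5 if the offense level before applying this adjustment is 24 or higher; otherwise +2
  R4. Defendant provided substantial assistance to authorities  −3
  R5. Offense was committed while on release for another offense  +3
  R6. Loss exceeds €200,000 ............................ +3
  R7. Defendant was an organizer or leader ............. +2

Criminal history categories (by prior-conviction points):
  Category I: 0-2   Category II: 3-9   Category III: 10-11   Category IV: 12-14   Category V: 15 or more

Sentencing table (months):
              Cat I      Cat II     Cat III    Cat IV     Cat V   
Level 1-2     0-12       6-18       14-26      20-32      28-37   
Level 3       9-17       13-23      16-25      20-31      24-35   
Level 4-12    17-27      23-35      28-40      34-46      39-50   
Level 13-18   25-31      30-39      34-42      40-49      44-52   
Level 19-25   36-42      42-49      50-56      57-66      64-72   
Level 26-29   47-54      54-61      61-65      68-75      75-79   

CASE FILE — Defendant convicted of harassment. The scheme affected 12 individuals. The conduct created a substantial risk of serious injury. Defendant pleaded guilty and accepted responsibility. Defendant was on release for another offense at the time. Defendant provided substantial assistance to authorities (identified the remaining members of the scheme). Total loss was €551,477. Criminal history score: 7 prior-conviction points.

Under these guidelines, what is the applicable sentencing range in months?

54-61 months

Base offense level for harassment: 20.
R1 applies (level before this adjustment is 20 ≥ 11, so +4): 20 + 4 = 24.
R2 applies: 24 − 2 = 22.
R3 applies (level before this adjustment is 22 < 24, so +2): 22 + 2 = 24.
R4 applies: 24 − 3 = 21.
R5 applies: 21 + 3 = 24.
R6 applies: 24 + 3 = 27.
R7 does not apply.
Final offense level: 27.
Criminal history: 7 prior points → Category II (3-9).
Level 27 falls in the 26-29 band.
Grid: Level 26-29 × Category II = 54-61 months.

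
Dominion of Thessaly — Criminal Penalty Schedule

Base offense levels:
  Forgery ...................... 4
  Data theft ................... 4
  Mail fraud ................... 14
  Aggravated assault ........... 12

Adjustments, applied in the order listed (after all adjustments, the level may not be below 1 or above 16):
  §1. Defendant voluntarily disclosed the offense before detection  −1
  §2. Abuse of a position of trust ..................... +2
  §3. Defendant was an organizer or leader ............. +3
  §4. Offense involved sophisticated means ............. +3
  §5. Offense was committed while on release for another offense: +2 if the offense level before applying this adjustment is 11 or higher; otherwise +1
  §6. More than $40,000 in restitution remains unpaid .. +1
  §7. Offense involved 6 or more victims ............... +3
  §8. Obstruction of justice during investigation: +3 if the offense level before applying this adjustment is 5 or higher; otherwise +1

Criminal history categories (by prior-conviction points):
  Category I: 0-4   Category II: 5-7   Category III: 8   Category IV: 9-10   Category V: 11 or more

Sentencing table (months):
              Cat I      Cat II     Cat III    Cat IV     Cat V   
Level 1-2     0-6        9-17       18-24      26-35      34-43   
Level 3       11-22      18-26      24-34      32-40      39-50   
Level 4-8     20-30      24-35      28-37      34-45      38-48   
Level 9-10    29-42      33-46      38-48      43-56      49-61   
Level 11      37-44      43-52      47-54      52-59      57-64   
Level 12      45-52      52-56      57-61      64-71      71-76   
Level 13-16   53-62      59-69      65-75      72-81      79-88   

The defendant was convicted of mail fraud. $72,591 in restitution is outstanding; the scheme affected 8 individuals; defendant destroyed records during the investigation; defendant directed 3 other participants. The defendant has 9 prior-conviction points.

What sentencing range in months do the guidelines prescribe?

72-81 months

Base offense level for mail fraud: 14.
§1 does not apply.
§3 applies: 14 + 3 = 17.
§5 does not apply.
§6 applies: 17 + 1 = 18.
§7 applies: 18 + 3 = 21.
§8 applies (level before this adjustment is 21 ≥ 5, so +3): 21 + 3 = 24.
Level 24 exceeds the maximum of 16; capped at 16.
Final offense level: 16.
Criminal history: 9 prior points → Category IV (9-10).
Level 16 falls in the 13-16 band.
Grid: Level 13-16 × Category IV = 72-81 months.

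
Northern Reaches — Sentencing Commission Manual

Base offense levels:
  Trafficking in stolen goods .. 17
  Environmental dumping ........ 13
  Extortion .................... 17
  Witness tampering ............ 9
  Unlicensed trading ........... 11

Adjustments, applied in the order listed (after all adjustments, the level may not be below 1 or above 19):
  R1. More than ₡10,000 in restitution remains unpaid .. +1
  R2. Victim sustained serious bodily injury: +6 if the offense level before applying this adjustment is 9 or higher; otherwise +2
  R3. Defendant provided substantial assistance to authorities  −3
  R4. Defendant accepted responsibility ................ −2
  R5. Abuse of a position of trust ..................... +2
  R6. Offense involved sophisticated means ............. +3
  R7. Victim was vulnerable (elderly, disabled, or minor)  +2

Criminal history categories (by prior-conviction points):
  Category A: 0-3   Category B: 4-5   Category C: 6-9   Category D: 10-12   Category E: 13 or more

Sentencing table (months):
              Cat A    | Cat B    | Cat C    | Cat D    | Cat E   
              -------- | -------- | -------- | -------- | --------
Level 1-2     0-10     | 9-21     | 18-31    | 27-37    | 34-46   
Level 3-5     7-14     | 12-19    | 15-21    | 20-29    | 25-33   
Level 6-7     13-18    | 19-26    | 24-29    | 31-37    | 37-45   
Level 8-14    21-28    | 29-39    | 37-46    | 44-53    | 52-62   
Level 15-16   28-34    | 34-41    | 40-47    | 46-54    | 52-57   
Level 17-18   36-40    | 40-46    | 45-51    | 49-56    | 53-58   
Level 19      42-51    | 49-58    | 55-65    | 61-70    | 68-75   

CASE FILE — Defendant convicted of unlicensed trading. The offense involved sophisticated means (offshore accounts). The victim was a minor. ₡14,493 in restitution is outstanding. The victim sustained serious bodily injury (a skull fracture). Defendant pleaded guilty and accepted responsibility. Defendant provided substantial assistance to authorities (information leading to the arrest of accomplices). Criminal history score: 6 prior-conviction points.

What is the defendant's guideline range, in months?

Base offense level for unlicensed trading: 11.
R1 applies: 11 + 1 = 12.
R2 applies (level before this adjustment is 12 ≥ 9, so +6): 12 + 6 = 18.
R3 applies: 18 − 3 = 15.
R4 applies: 15 − 2 = 13.
R5 does not apply.
R6 applies: 13 + 3 = 16.
R7 applies: 16 + 2 = 18.
Final offense level: 18.
Criminal history: 6 prior points → Category C (6-9).
Level 18 falls in the 17-18 band.
Grid: Level 17-18 × Category C = 45-51 months.

45-51 months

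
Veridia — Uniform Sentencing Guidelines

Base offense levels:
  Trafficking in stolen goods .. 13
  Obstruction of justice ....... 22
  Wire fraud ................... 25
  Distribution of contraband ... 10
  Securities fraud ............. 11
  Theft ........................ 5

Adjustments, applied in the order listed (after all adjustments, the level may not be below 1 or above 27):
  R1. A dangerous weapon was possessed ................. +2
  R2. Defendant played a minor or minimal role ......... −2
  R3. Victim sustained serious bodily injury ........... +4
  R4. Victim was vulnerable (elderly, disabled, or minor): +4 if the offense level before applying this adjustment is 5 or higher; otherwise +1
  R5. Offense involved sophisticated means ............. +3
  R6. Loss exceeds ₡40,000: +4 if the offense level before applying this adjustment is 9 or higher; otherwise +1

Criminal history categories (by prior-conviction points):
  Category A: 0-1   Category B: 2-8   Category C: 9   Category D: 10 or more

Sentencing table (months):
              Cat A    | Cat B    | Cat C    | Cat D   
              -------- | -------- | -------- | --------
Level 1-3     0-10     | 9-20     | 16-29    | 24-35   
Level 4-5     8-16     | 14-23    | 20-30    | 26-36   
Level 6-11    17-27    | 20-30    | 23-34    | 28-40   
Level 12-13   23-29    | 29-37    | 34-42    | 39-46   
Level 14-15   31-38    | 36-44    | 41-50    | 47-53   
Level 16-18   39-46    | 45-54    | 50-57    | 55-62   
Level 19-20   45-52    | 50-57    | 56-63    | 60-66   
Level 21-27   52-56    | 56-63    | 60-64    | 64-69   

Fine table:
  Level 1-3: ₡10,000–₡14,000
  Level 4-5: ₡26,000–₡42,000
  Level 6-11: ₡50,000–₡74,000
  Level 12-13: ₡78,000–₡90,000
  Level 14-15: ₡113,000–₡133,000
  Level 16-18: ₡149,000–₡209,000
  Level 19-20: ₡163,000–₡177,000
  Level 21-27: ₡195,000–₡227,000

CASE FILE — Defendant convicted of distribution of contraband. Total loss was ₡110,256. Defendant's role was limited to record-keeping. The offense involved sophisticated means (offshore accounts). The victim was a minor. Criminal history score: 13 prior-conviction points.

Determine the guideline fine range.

Base offense level for distribution of contraband: 10.
R2 applies: 10 − 2 = 8.
R4 applies (level before this adjustment is 8 ≥ 5, so +4): 8 + 4 = 12.
R5 applies: 12 + 3 = 15.
R6 applies (level before this adjustment is 15 ≥ 9, so +4): 15 + 4 = 19.
Final offense level: 19.
Level 19 falls in the 19-20 band.
Fine table: Level 19-20 → ₡163,000–₡177,000.

₡163,000–₡177,000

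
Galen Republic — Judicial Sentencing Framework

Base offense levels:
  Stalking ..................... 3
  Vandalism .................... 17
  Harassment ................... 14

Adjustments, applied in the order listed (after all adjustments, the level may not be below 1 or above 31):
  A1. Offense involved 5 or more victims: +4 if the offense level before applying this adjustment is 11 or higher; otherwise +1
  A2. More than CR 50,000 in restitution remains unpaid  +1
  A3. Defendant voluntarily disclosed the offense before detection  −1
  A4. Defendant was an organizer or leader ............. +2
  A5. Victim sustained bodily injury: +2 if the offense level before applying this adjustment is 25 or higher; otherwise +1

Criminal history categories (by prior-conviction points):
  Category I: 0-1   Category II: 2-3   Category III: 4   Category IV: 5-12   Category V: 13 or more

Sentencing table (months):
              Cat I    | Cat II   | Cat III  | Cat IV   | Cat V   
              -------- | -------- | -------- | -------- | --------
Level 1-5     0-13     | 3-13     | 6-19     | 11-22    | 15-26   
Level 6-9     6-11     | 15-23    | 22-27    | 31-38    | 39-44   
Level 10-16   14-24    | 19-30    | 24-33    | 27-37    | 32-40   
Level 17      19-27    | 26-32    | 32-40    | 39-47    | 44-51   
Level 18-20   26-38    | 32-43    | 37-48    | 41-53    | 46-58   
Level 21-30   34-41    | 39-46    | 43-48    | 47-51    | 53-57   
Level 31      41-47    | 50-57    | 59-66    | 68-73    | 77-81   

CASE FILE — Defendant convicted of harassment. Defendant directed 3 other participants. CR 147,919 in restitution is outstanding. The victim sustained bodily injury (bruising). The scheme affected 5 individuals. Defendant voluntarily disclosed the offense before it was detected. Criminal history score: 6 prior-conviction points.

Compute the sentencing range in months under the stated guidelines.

Base offense level for harassment: 14.
A1 applies (level before this adjustment is 14 ≥ 11, so +4): 14 + 4 = 18.
A2 applies: 18 + 1 = 19.
A3 applies: 19 − 1 = 18.
A4 applies: 18 + 2 = 20.
A5 applies (level before this adjustment is 20 < 25, so +1): 20 + 1 = 21.
Final offense level: 21.
Criminal history: 6 prior points → Category IV (5-12).
Level 21 falls in the 21-30 band.
Grid: Level 21-30 × Category IV = 47-51 months.

47-51 months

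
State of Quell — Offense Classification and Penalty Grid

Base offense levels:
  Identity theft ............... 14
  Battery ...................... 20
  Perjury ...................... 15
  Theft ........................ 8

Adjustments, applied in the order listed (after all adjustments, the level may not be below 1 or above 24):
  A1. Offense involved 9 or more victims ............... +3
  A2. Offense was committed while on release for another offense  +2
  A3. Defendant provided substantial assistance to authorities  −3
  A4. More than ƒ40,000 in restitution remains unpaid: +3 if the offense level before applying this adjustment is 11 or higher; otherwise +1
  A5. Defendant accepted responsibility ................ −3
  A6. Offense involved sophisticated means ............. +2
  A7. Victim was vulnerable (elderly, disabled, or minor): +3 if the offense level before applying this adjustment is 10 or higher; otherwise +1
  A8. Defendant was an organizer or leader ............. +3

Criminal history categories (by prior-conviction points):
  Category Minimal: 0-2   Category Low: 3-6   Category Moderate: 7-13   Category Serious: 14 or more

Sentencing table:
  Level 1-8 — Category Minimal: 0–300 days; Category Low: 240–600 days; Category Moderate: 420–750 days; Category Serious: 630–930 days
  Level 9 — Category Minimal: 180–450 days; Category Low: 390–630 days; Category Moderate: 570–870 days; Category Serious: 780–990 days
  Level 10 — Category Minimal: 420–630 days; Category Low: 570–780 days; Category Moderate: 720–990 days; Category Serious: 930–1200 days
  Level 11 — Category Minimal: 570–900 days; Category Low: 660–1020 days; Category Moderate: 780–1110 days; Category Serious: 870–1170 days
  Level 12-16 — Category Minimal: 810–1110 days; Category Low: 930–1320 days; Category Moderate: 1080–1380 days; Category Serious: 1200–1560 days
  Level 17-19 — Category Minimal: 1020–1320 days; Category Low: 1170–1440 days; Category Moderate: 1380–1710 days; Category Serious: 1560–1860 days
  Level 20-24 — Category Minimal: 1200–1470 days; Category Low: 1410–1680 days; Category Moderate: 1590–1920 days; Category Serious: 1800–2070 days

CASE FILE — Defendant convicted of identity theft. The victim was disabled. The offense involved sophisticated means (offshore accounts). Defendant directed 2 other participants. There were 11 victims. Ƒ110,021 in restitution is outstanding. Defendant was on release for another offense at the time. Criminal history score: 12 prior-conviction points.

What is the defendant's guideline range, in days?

Base offense level for identity theft: 14.
A1 applies: 14 + 3 = 17.
A2 applies: 17 + 2 = 19.
A3 does not apply.
A4 applies (level before this adjustment is 19 ≥ 11, so +3): 19 + 3 = 22.
A5 does not apply.
A6 applies: 22 + 2 = 24.
A7 applies (level before this adjustment is 24 ≥ 10, so +3): 24 + 3 = 27.
A8 applies: 27 + 3 = 30.
Level 30 exceeds the maximum of 24; capped at 24.
Final offense level: 24.
Criminal history: 12 prior points → Category Moderate (7-13).
Level 24 falls in the 20-24 band.
Grid: Level 20-24 × Category Moderate = 1590-1920 days.

1590-1920 days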